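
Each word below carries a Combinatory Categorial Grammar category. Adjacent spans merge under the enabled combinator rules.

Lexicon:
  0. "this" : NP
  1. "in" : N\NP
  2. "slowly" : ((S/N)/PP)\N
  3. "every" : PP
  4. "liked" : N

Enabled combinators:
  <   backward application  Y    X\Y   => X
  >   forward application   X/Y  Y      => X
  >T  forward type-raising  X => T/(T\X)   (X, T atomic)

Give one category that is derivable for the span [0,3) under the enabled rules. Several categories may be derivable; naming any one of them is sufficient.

(S/N)/PP

[0,5] S   >
  [0,4] S/N   >
    [0,3] (S/N)/PP   <
      [0,2] N   >
        [0,1] N/(N\NP)   >T
          [0,1] "this" : NP
        [1,2] "in" : N\NP
      [2,3] "slowly" : ((S/N)/PP)\N
    [3,4] "every" : PP
  [4,5] "liked" : N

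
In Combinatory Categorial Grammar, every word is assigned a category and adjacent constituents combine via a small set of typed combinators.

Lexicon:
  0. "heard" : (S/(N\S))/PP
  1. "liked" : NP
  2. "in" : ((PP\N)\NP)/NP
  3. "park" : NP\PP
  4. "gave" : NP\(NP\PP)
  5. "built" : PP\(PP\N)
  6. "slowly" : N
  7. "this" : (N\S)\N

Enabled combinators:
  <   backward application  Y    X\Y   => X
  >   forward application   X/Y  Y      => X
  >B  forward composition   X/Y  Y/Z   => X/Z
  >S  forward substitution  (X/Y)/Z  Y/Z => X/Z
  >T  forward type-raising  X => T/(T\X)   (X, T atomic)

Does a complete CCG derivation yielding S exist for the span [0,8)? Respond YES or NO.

YES

[0,8] S   >
  [0,6] S/(N\S)   >
    [0,1] "heard" : (S/(N\S))/PP
    [1,6] PP   <
      [1,5] PP\N   <
        [1,2] "liked" : NP
        [2,5] (PP\N)\NP   >
          [2,3] "in" : ((PP\N)\NP)/NP
          [3,5] NP   <
            [3,4] "park" : NP\PP
            [4,5] "gave" : NP\(NP\PP)
      [5,6] "built" : PP\(PP\N)
  [6,8] N\S   <
    [6,7] "slowly" : N
    [7,8] "this" : (N\S)\N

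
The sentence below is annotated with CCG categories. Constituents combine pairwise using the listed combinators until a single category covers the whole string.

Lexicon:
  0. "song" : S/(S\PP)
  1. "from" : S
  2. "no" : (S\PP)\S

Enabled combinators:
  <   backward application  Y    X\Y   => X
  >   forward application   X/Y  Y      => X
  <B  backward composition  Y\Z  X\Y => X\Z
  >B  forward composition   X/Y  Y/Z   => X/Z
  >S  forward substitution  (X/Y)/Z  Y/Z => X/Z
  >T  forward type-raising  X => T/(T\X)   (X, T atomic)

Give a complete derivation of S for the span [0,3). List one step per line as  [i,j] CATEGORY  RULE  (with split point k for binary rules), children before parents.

[0,1] S/(S\PP)  lex  "song"
[1,2] S  lex  "from"
[2,3] (S\PP)\S  lex  "no"
[1,3] S\PP  <  k=2
[0,3] S  >  k=1

[0,3] S   >
  [0,1] "song" : S/(S\PP)
  [1,3] S\PP   <
    [1,2] "from" : S
    [2,3] "no" : (S\PP)\S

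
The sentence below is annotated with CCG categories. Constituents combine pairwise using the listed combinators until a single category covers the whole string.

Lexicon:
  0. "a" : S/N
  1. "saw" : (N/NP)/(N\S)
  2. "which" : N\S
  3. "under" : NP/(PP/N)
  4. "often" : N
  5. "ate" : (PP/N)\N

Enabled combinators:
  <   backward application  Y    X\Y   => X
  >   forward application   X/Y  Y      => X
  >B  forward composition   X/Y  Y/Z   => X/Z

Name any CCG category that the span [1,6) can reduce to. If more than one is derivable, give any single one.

[0,6] S   >
  [0,1] "a" : S/N
  [1,6] N   >
    [1,3] N/NP   >
      [1,2] "saw" : (N/NP)/(N\S)
      [2,3] "which" : N\S
    [3,6] NP   >
      [3,4] "under" : NP/(PP/N)
      [4,6] PP/N   <
        [4,5] "often" : N
        [5,6] "ate" : (PP/N)\N

N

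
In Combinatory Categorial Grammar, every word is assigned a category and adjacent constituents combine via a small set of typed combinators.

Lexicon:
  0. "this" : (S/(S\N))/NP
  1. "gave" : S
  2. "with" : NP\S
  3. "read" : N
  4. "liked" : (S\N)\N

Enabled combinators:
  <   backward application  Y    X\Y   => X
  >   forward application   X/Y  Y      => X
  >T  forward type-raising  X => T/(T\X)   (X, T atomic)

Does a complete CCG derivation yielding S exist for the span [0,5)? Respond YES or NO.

[0,5] S   >
  [0,3] S/(S\N)   >
    [0,1] "this" : (S/(S\N))/NP
    [1,3] NP   >
      [1,2] NP/(NP\S)   >T
        [1,2] "gave" : S
      [2,3] "with" : NP\S
  [3,5] S\N   <
    [3,4] "read" : N
    [4,5] "liked" : (S\N)\N

YES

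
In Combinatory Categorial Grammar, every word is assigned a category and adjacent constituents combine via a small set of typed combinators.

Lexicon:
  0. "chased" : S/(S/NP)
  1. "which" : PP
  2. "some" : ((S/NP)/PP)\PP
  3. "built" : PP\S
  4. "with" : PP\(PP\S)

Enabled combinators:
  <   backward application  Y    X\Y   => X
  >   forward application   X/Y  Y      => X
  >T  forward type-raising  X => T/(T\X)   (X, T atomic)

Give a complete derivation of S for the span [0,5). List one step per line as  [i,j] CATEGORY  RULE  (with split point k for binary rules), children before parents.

[0,5] S   >
  [0,1] "chased" : S/(S/NP)
  [1,5] S/NP   >
    [1,3] (S/NP)/PP   <
      [1,2] "which" : PP
      [2,3] "some" : ((S/NP)/PP)\PP
    [3,5] PP   <
      [3,4] "built" : PP\S
      [4,5] "with" : PP\(PP\S)

[0,1] S/(S/NP)  lex  "chased"
[1,2] PP  lex  "which"
[2,3] ((S/NP)/PP)\PP  lex  "some"
[1,3] (S/NP)/PP  <  k=2
[3,4] PP\S  lex  "built"
[4,5] PP\(PP\S)  lex  "with"
[3,5] PP  <  k=4
[1,5] S/NP  >  k=3
[0,5] S  >  k=1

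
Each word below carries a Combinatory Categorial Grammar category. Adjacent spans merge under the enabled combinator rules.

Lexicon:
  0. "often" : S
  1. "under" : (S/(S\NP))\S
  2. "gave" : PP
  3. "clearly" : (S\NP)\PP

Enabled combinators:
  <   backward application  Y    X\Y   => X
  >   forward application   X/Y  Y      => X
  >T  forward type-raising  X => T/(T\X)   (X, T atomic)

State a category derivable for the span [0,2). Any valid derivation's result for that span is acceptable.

[0,4] S   >
  [0,2] S/(S\NP)   <
    [0,1] "often" : S
    [1,2] "under" : (S/(S\NP))\S
  [2,4] S\NP   <
    [2,3] "gave" : PP
    [3,4] "clearly" : (S\NP)\PP

S/(S\NP)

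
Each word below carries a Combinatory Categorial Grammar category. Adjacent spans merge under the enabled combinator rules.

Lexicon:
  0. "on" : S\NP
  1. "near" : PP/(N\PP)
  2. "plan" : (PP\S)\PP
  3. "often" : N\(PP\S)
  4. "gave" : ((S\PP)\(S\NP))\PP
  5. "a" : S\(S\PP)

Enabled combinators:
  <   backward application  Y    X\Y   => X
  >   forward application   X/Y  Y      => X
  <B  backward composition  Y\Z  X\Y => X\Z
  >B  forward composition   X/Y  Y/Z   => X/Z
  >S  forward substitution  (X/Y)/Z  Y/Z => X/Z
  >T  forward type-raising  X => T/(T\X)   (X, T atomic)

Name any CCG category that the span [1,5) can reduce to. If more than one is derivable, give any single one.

[0,6] S   <
  [0,5] S\PP   <
    [0,1] "on" : S\NP
    [1,5] (S\PP)\(S\NP)   <
      [1,4] PP   >
        [1,2] "near" : PP/(N\PP)
        [2,4] N\PP   <B
          [2,3] "plan" : (PP\S)\PP
          [3,4] "often" : N\(PP\S)
      [4,5] "gave" : ((S\PP)\(S\NP))\PP
  [5,6] "a" : S\(S\PP)

(S\PP)\(S\NP)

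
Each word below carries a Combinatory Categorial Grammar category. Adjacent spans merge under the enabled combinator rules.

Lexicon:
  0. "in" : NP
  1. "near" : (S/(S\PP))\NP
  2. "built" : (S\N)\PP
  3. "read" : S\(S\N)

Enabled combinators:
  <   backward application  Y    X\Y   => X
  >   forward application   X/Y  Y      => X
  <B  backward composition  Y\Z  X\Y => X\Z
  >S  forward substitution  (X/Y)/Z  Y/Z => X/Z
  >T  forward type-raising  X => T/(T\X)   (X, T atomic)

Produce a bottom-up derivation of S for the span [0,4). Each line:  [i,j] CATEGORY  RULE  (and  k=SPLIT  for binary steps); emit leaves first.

[0,1] NP  lex  "in"
[1,2] (S/(S\PP))\NP  lex  "near"
[0,2] S/(S\PP)  <  k=1
[2,3] (S\N)\PP  lex  "built"
[3,4] S\(S\N)  lex  "read"
[2,4] S\PP  <B  k=3
[0,4] S  >  k=2

[0,4] S   >
  [0,2] S/(S\PP)   <
    [0,1] "in" : NP
    [1,2] "near" : (S/(S\PP))\NP
  [2,4] S\PP   <B
    [2,3] "built" : (S\N)\PP
    [3,4] "read" : S\(S\N)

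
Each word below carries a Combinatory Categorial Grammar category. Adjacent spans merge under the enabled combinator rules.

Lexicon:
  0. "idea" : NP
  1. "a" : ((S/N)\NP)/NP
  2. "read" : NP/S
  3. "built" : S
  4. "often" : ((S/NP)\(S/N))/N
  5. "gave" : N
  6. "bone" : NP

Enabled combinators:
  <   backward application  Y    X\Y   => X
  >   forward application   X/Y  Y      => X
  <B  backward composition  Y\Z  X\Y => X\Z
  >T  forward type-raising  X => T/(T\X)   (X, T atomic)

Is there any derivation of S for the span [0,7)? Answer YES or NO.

[0,7] S   >
  [0,6] S/NP   <
    [0,4] S/N   <
      [0,1] "idea" : NP
      [1,4] (S/N)\NP   >
        [1,2] "a" : ((S/N)\NP)/NP
        [2,4] NP   >
          [2,3] "read" : NP/S
          [3,4] "built" : S
    [4,6] (S/NP)\(S/N)   >
      [4,5] "often" : ((S/NP)\(S/N))/N
      [5,6] "gave" : N
  [6,7] "bone" : NP

YES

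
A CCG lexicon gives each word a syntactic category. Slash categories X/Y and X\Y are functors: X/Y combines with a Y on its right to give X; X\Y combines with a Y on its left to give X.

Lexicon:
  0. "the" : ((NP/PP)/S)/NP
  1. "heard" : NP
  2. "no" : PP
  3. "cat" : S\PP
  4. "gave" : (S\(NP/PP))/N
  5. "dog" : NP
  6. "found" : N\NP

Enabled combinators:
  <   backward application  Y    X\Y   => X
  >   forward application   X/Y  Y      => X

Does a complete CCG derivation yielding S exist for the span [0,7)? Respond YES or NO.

[0,7] S   <
  [0,4] NP/PP   >
    [0,2] (NP/PP)/S   >
      [0,1] "the" : ((NP/PP)/S)/NP
      [1,2] "heard" : NP
    [2,4] S   <
      [2,3] "no" : PP
      [3,4] "cat" : S\PP
  [4,7] S\(NP/PP)   >
    [4,5] "gave" : (S\(NP/PP))/N
    [5,7] N   <
      [5,6] "dog" : NP
      [6,7] "found" : N\NP

YES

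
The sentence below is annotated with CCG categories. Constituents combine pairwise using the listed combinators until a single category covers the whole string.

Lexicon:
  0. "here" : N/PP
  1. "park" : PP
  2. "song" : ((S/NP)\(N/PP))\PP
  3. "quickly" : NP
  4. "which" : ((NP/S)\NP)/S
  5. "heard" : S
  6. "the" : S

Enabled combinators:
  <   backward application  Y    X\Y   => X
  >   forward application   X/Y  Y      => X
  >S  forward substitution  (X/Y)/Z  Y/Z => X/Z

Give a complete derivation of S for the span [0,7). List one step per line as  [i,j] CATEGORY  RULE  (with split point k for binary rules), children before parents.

[0,7] S   >
  [0,3] S/NP   <
    [0,1] "here" : N/PP
    [1,3] (S/NP)\(N/PP)   <
      [1,2] "park" : PP
      [2,3] "song" : ((S/NP)\(N/PP))\PP
  [3,7] NP   >
    [3,6] NP/S   <
      [3,4] "quickly" : NP
      [4,6] (NP/S)\NP   >
        [4,5] "which" : ((NP/S)\NP)/S
        [5,6] "heard" : S
    [6,7] "the" : S

[0,1] N/PP  lex  "here"
[1,2] PP  lex  "park"
[2,3] ((S/NP)\(N/PP))\PP  lex  "song"
[1,3] (S/NP)\(N/PP)  <  k=2
[0,3] S/NP  <  k=1
[3,4] NP  lex  "quickly"
[4,5] ((NP/S)\NP)/S  lex  "which"
[5,6] S  lex  "heard"
[4,6] (NP/S)\NP  >  k=5
[3,6] NP/S  <  k=4
[6,7] S  lex  "the"
[3,7] NP  >  k=6
[0,7] S  >  k=3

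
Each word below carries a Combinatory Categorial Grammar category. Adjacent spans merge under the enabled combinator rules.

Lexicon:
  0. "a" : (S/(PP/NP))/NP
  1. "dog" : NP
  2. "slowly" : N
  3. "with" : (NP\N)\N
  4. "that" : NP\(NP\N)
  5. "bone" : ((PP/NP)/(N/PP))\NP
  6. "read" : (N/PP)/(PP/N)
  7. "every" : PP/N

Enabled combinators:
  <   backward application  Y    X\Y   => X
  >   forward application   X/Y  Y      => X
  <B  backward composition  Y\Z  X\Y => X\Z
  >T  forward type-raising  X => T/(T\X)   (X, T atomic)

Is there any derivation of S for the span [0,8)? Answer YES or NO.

YES

[0,8] S   >
  [0,2] S/(PP/NP)   >
    [0,1] "a" : (S/(PP/NP))/NP
    [1,2] "dog" : NP
  [2,8] PP/NP   >
    [2,6] (PP/NP)/(N/PP)   <
      [2,5] NP   <
        [2,4] NP\N   <
          [2,3] "slowly" : N
          [3,4] "with" : (NP\N)\N
        [4,5] "that" : NP\(NP\N)
      [5,6] "bone" : ((PP/NP)/(N/PP))\NP
    [6,8] N/PP   >
      [6,7] "read" : (N/PP)/(PP/N)
      [7,8] "every" : PP/N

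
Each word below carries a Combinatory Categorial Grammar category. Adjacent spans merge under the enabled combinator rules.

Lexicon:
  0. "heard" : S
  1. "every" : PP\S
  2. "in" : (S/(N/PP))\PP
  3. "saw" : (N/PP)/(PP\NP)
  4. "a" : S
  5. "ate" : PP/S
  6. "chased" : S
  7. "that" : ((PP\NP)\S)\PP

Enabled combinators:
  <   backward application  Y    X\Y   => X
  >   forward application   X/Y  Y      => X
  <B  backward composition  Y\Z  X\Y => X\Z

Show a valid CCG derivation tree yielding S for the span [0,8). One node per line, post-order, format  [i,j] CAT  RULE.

[0,1] S  lex  "heard"
[1,2] PP\S  lex  "every"
[0,2] PP  <  k=1
[2,3] (S/(N/PP))\PP  lex  "in"
[0,3] S/(N/PP)  <  k=2
[3,4] (N/PP)/(PP\NP)  lex  "saw"
[4,5] S  lex  "a"
[5,6] PP/S  lex  "ate"
[6,7] S  lex  "chased"
[5,7] PP  >  k=6
[7,8] ((PP\NP)\S)\PP  lex  "that"
[5,8] (PP\NP)\S  <  k=7
[4,8] PP\NP  <  k=5
[3,8] N/PP  >  k=4
[0,8] S  >  k=3

[0,8] S   >
  [0,3] S/(N/PP)   <
    [0,2] PP   <
      [0,1] "heard" : S
      [1,2] "every" : PP\S
    [2,3] "in" : (S/(N/PP))\PP
  [3,8] N/PP   >
    [3,4] "saw" : (N/PP)/(PP\NP)
    [4,8] PP\NP   <
      [4,5] "a" : S
      [5,8] (PP\NP)\S   <
        [5,7] PP   >
          [5,6] "ate" : PP/S
          [6,7] "chased" : S
        [7,8] "that" : ((PP\NP)\S)\PP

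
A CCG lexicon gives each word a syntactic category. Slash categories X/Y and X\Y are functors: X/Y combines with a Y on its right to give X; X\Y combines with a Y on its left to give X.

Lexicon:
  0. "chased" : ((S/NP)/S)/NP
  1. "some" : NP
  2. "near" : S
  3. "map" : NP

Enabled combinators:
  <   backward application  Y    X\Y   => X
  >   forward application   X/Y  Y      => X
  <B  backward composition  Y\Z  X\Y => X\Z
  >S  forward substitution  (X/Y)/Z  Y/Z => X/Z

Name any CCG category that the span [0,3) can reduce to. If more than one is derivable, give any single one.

[0,4] S   >
  [0,3] S/NP   >
    [0,2] (S/NP)/S   >
      [0,1] "chased" : ((S/NP)/S)/NP
      [1,2] "some" : NP
    [2,3] "near" : S
  [3,4] "map" : NP

S/NP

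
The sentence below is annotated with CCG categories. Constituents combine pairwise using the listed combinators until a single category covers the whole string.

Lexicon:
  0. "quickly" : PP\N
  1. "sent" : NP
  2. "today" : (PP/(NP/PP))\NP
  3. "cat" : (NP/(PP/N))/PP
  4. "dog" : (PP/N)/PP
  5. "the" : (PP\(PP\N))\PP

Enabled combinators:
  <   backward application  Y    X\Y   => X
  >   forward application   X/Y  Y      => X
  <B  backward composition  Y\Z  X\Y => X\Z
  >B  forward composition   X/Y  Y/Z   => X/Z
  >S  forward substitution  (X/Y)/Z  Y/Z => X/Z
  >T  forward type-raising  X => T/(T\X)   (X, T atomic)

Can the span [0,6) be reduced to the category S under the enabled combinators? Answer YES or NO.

NO

PP\N NP (PP/(NP/PP))\NP (NP/(PP/N))/PP (PP/N)/PP (PP\(PP\N))\PP
CKY chart[0,6] = {N/(N\PP), NP/(NP\PP), PP, PP/(PP\PP), S/(S\PP)}; S ∉ chart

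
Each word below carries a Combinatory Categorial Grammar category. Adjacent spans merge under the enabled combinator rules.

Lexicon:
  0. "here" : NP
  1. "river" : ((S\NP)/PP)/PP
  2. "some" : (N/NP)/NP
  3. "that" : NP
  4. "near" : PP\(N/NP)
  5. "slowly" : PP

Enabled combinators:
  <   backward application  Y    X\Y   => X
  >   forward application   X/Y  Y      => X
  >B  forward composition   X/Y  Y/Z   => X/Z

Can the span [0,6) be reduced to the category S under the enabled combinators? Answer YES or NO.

YES

[0,6] S   <
  [0,1] "here" : NP
  [1,6] S\NP   >
    [1,5] (S\NP)/PP   >
      [1,2] "river" : ((S\NP)/PP)/PP
      [2,5] PP   <
        [2,4] N/NP   >
          [2,3] "some" : (N/NP)/NP
          [3,4] "that" : NP
        [4,5] "near" : PP\(N/NP)
    [5,6] "slowly" : PP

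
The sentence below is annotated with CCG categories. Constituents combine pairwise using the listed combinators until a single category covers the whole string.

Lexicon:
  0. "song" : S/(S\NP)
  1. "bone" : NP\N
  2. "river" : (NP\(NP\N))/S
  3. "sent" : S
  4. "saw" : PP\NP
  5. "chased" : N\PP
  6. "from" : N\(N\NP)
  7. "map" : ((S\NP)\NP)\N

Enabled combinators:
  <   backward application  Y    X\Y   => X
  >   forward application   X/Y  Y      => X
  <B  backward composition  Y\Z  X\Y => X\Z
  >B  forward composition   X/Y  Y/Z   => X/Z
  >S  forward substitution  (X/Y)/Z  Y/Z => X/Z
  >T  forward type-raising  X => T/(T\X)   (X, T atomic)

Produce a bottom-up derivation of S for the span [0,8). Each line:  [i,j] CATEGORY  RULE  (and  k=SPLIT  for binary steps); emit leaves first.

[0,1] S/(S\NP)  lex  "song"
[1,2] NP\N  lex  "bone"
[2,3] (NP\(NP\N))/S  lex  "river"
[3,4] S  lex  "sent"
[2,4] NP\(NP\N)  >  k=3
[1,4] NP  <  k=2
[4,5] PP\NP  lex  "saw"
[5,6] N\PP  lex  "chased"
[4,6] N\NP  <B  k=5
[6,7] N\(N\NP)  lex  "from"
[4,7] N  <  k=6
[7,8] ((S\NP)\NP)\N  lex  "map"
[4,8] (S\NP)\NP  <  k=7
[1,8] S\NP  <  k=4
[0,8] S  >  k=1

[0,8] S   >
  [0,1] "song" : S/(S\NP)
  [1,8] S\NP   <
    [1,4] NP   <
      [1,2] "bone" : NP\N
      [2,4] NP\(NP\N)   >
        [2,3] "river" : (NP\(NP\N))/S
        [3,4] "sent" : S
    [4,8] (S\NP)\NP   <
      [4,7] N   <
        [4,6] N\NP   <B
          [4,5] "saw" : PP\NP
          [5,6] "chased" : N\PP
        [6,7] "from" : N\(N\NP)
      [7,8] "map" : ((S\NP)\NP)\N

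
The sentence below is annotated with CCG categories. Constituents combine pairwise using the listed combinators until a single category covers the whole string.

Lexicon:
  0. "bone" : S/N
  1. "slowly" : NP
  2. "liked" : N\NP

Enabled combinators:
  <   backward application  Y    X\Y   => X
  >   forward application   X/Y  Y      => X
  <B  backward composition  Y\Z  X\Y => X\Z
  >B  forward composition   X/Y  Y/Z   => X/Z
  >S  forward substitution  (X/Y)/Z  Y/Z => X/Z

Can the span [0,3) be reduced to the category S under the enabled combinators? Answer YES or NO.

[0,3] S   >
  [0,1] "bone" : S/N
  [1,3] N   <
    [1,2] "slowly" : NP
    [2,3] "liked" : N\NP

YES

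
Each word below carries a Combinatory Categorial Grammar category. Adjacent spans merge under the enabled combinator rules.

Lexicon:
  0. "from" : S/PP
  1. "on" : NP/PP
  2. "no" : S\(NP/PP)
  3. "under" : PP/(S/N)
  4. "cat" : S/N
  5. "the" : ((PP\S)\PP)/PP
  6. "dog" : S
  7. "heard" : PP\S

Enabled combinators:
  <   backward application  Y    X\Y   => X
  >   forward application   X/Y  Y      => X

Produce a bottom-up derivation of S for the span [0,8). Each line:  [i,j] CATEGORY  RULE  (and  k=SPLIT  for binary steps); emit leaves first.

[0,1] S/PP  lex  "from"
[1,2] NP/PP  lex  "on"
[2,3] S\(NP/PP)  lex  "no"
[1,3] S  <  k=2
[3,4] PP/(S/N)  lex  "under"
[4,5] S/N  lex  "cat"
[3,5] PP  >  k=4
[5,6] ((PP\S)\PP)/PP  lex  "the"
[6,7] S  lex  "dog"
[7,8] PP\S  lex  "heard"
[6,8] PP  <  k=7
[5,8] (PP\S)\PP  >  k=6
[3,8] PP\S  <  k=5
[1,8] PP  <  k=3
[0,8] S  >  k=1

[0,8] S   >
  [0,1] "from" : S/PP
  [1,8] PP   <
    [1,3] S   <
      [1,2] "on" : NP/PP
      [2,3] "no" : S\(NP/PP)
    [3,8] PP\S   <
      [3,5] PP   >
        [3,4] "under" : PP/(S/N)
        [4,5] "cat" : S/N
      [5,8] (PP\S)\PP   >
        [5,6] "the" : ((PP\S)\PP)/PP
        [6,8] PP   <
          [6,7] "dog" : S
          [7,8] "heard" : PP\S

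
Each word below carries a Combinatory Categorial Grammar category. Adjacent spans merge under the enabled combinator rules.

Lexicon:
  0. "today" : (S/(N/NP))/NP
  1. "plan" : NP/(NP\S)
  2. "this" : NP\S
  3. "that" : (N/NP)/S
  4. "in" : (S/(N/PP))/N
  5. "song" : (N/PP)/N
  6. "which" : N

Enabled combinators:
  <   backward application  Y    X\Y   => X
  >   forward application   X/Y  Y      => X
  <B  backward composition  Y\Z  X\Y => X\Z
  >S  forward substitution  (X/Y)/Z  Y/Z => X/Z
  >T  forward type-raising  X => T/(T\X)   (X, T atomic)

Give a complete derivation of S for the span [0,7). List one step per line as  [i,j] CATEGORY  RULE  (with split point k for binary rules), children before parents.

[0,7] S   >
  [0,3] S/(N/NP)   >
    [0,1] "today" : (S/(N/NP))/NP
    [1,3] NP   >
      [1,2] "plan" : NP/(NP\S)
      [2,3] "this" : NP\S
  [3,7] N/NP   >
    [3,4] "that" : (N/NP)/S
    [4,7] S   >
      [4,6] S/N   >S
        [4,5] "in" : (S/(N/PP))/N
        [5,6] "song" : (N/PP)/N
      [6,7] "which" : N

[0,1] (S/(N/NP))/NP  lex  "today"
[1,2] NP/(NP\S)  lex  "plan"
[2,3] NP\S  lex  "this"
[1,3] NP  >  k=2
[0,3] S/(N/NP)  >  k=1
[3,4] (N/NP)/S  lex  "that"
[4,5] (S/(N/PP))/N  lex  "in"
[5,6] (N/PP)/N  lex  "song"
[4,6] S/N  >S  k=5
[6,7] N  lex  "which"
[4,7] S  >  k=6
[3,7] N/NP  >  k=4
[0,7] S  >  k=3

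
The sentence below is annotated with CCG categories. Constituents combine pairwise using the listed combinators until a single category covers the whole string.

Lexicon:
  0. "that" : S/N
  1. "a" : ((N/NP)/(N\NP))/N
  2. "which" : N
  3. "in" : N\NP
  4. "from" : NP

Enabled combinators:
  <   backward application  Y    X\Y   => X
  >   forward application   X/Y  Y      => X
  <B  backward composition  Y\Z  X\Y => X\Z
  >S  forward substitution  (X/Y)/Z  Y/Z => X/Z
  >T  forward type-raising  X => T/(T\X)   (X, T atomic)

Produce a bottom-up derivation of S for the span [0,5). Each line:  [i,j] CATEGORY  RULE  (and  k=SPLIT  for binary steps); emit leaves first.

[0,5] S   >
  [0,1] "that" : S/N
  [1,5] N   >
    [1,4] N/NP   >
      [1,3] (N/NP)/(N\NP)   >
        [1,2] "a" : ((N/NP)/(N\NP))/N
        [2,3] "which" : N
      [3,4] "in" : N\NP
    [4,5] "from" : NP

[0,1] S/N  lex  "that"
[1,2] ((N/NP)/(N\NP))/N  lex  "a"
[2,3] N  lex  "which"
[1,3] (N/NP)/(N\NP)  >  k=2
[3,4] N\NP  lex  "in"
[1,4] N/NP  >  k=3
[4,5] NP  lex  "from"
[1,5] N  >  k=4
[0,5] S  >  k=1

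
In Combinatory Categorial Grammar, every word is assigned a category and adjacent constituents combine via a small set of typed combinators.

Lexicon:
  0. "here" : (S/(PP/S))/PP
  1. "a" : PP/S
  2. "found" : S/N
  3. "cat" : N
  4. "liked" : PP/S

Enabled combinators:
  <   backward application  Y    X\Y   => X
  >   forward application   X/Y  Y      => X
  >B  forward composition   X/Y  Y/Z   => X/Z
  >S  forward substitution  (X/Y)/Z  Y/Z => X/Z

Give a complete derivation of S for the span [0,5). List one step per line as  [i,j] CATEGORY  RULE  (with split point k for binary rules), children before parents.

[0,5] S   >
  [0,4] S/(PP/S)   >
    [0,1] "here" : (S/(PP/S))/PP
    [1,4] PP   >
      [1,3] PP/N   >B
        [1,2] "a" : PP/S
        [2,3] "found" : S/N
      [3,4] "cat" : N
  [4,5] "liked" : PP/S

[0,1] (S/(PP/S))/PP  lex  "here"
[1,2] PP/S  lex  "a"
[2,3] S/N  lex  "found"
[1,3] PP/N  >B  k=2
[3,4] N  lex  "cat"
[1,4] PP  >  k=3
[0,4] S/(PP/S)  >  k=1
[4,5] PP/S  lex  "liked"
[0,5] S  >  k=4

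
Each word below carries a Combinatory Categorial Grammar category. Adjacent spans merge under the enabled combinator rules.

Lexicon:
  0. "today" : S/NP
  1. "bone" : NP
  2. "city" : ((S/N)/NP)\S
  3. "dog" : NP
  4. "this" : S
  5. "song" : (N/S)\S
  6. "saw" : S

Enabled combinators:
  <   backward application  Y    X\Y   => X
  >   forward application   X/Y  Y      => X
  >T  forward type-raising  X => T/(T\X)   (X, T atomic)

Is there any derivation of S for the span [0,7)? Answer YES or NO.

[0,7] S   >
  [0,4] S/N   >
    [0,3] (S/N)/NP   <
      [0,2] S   >
        [0,1] "today" : S/NP
        [1,2] "bone" : NP
      [2,3] "city" : ((S/N)/NP)\S
    [3,4] "dog" : NP
  [4,7] N   >
    [4,6] N/S   <
      [4,5] "this" : S
      [5,6] "song" : (N/S)\S
    [6,7] "saw" : S

YES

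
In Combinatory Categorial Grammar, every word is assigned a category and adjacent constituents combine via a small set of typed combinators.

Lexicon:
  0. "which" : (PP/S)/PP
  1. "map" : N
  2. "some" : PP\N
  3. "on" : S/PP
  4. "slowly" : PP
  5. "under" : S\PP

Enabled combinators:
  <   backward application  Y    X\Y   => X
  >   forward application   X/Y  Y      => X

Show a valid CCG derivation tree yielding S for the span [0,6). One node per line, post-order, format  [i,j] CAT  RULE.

[0,6] S   <
  [0,5] PP   >
    [0,3] PP/S   >
      [0,1] "which" : (PP/S)/PP
      [1,3] PP   <
        [1,2] "map" : N
        [2,3] "some" : PP\N
    [3,5] S   >
      [3,4] "on" : S/PP
      [4,5] "slowly" : PP
  [5,6] "under" : S\PP

[0,1] (PP/S)/PP  lex  "which"
[1,2] N  lex  "map"
[2,3] PP\N  lex  "some"
[1,3] PP  <  k=2
[0,3] PP/S  >  k=1
[3,4] S/PP  lex  "on"
[4,5] PP  lex  "slowly"
[3,5] S  >  k=4
[0,5] PP  >  k=3
[5,6] S\PP  lex  "under"
[0,6] S  <  k=5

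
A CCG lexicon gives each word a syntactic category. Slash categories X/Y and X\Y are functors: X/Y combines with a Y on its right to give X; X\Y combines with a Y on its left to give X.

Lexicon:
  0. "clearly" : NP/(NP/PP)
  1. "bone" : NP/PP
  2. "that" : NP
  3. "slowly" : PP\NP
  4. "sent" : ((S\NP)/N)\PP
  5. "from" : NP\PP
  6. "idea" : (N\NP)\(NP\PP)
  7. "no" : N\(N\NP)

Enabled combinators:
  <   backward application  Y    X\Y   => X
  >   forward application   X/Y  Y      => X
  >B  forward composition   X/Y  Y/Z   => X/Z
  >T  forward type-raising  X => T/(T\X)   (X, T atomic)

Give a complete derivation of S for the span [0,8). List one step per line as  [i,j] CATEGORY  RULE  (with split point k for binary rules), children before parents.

[0,1] NP/(NP/PP)  lex  "clearly"
[1,2] NP/PP  lex  "bone"
[0,2] NP  >  k=1
[2,3] NP  lex  "that"
[3,4] PP\NP  lex  "slowly"
[2,4] PP  <  k=3
[4,5] ((S\NP)/N)\PP  lex  "sent"
[2,5] (S\NP)/N  <  k=4
[5,6] NP\PP  lex  "from"
[6,7] (N\NP)\(NP\PP)  lex  "idea"
[5,7] N\NP  <  k=6
[7,8] N\(N\NP)  lex  "no"
[5,8] N  <  k=7
[2,8] S\NP  >  k=5
[0,8] S  <  k=2

[0,8] S   <
  [0,2] NP   >
    [0,1] "clearly" : NP/(NP/PP)
    [1,2] "bone" : NP/PP
  [2,8] S\NP   >
    [2,5] (S\NP)/N   <
      [2,4] PP   <
        [2,3] "that" : NP
        [3,4] "slowly" : PP\NP
      [4,5] "sent" : ((S\NP)/N)\PP
    [5,8] N   <
      [5,7] N\NP   <
        [5,6] "from" : NP\PP
        [6,7] "idea" : (N\NP)\(NP\PP)
      [7,8] "no" : N\(N\NP)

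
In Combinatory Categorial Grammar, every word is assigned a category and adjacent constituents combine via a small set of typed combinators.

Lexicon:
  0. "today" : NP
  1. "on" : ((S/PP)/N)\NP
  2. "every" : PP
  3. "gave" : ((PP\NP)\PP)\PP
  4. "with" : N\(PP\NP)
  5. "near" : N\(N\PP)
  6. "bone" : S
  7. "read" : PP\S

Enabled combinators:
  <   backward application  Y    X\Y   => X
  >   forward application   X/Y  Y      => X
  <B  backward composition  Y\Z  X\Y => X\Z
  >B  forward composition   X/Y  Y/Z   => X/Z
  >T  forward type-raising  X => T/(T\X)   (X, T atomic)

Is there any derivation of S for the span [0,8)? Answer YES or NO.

YES

[0,8] S   >
  [0,6] S/PP   >
    [0,2] (S/PP)/N   <
      [0,1] "today" : NP
      [1,2] "on" : ((S/PP)/N)\NP
    [2,6] N   <
      [2,5] N\PP   <B
        [2,4] (PP\NP)\PP   <
          [2,3] "every" : PP
          [3,4] "gave" : ((PP\NP)\PP)\PP
        [4,5] "with" : N\(PP\NP)
      [5,6] "near" : N\(N\PP)
  [6,8] PP   >
    [6,7] PP/(PP\S)   >T
      [6,7] "bone" : S
    [7,8] "read" : PP\S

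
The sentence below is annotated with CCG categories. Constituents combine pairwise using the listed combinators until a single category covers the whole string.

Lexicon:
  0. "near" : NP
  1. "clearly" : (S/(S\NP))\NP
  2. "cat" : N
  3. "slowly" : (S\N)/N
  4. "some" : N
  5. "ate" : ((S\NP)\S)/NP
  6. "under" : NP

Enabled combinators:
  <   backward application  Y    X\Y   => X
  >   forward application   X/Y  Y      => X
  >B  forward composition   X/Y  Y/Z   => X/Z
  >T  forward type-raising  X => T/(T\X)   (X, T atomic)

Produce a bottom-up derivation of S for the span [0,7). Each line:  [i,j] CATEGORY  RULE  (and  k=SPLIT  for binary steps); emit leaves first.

[0,7] S   >
  [0,2] S/(S\NP)   <
    [0,1] "near" : NP
    [1,2] "clearly" : (S/(S\NP))\NP
  [2,7] S\NP   <
    [2,5] S   >
      [2,3] S/(S\N)   >T
        [2,3] "cat" : N
      [3,5] S\N   >
        [3,4] "slowly" : (S\N)/N
        [4,5] "some" : N
    [5,7] (S\NP)\S   >
      [5,6] "ate" : ((S\NP)\S)/NP
      [6,7] "under" : NP

[0,1] NP  lex  "near"
[1,2] (S/(S\NP))\NP  lex  "clearly"
[0,2] S/(S\NP)  <  k=1
[2,3] N  lex  "cat"
[2,3] S/(S\N)  >T
[3,4] (S\N)/N  lex  "slowly"
[4,5] N  lex  "some"
[3,5] S\N  >  k=4
[2,5] S  >  k=3
[5,6] ((S\NP)\S)/NP  lex  "ate"
[6,7] NP  lex  "under"
[5,7] (S\NP)\S  >  k=6
[2,7] S\NP  <  k=5
[0,7] S  >  k=2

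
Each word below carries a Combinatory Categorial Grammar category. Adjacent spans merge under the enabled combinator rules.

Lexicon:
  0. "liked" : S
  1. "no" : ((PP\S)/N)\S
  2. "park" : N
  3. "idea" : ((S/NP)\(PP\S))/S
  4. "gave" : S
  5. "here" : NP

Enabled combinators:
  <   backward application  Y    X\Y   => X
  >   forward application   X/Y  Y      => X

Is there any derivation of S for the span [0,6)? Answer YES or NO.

[0,6] S   >
  [0,5] S/NP   <
    [0,3] PP\S   >
      [0,2] (PP\S)/N   <
        [0,1] "liked" : S
        [1,2] "no" : ((PP\S)/N)\S
      [2,3] "park" : N
    [3,5] (S/NP)\(PP\S)   >
      [3,4] "idea" : ((S/NP)\(PP\S))/S
      [4,5] "gave" : S
  [5,6] "here" : NP

YES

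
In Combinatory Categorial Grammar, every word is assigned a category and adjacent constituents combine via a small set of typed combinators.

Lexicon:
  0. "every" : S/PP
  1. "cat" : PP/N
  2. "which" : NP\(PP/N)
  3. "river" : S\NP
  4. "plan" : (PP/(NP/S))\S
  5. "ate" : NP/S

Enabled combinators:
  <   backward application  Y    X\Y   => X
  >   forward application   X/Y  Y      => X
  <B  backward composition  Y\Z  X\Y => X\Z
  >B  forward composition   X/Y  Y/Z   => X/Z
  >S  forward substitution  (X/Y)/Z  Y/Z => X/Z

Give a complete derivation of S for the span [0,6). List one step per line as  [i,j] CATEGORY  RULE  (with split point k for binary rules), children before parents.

[0,1] S/PP  lex  "every"
[1,2] PP/N  lex  "cat"
[2,3] NP\(PP/N)  lex  "which"
[1,3] NP  <  k=2
[3,4] S\NP  lex  "river"
[1,4] S  <  k=3
[4,5] (PP/(NP/S))\S  lex  "plan"
[1,5] PP/(NP/S)  <  k=4
[5,6] NP/S  lex  "ate"
[1,6] PP  >  k=5
[0,6] S  >  k=1

[0,6] S   >
  [0,1] "every" : S/PP
  [1,6] PP   >
    [1,5] PP/(NP/S)   <
      [1,4] S   <
        [1,3] NP   <
          [1,2] "cat" : PP/N
          [2,3] "which" : NP\(PP/N)
        [3,4] "river" : S\NP
      [4,5] "plan" : (PP/(NP/S))\S
    [5,6] "ate" : NP/S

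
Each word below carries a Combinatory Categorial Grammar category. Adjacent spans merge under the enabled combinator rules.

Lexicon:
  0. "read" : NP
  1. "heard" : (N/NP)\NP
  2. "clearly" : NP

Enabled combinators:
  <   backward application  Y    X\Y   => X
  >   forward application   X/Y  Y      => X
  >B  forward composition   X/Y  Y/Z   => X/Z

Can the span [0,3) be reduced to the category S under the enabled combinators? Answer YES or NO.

NO

NP (N/NP)\NP NP
CKY chart[0,3] = {N}; S ∉ chart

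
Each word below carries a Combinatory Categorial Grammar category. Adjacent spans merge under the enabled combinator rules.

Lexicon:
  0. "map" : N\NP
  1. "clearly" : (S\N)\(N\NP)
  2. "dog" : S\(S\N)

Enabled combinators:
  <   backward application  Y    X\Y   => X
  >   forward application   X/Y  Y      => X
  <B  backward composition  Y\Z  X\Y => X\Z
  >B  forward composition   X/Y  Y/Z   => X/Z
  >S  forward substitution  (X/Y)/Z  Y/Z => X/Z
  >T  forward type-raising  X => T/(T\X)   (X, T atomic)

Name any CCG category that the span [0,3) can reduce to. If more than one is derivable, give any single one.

[0,3] S   <
  [0,2] S\N   <
    [0,1] "map" : N\NP
    [1,2] "clearly" : (S\N)\(N\NP)
  [2,3] "dog" : S\(S\N)

S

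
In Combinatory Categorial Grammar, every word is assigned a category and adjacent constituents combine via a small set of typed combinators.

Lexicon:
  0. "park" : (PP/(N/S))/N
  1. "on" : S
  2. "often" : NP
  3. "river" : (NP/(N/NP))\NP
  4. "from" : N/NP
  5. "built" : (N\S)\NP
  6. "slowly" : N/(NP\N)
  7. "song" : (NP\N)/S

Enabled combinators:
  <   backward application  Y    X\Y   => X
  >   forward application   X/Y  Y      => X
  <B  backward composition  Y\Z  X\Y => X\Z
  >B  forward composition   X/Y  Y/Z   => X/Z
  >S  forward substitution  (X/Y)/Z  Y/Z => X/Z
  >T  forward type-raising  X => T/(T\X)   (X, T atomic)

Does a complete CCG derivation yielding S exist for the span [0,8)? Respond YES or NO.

(PP/(N/S))/N S NP (NP/(N/NP))\NP N/NP (N\S)\NP N/(NP\N) (NP\N)/S
CKY chart[0,8] = {N/(N\PP), NP/(NP\PP), PP, PP/(PP\PP), S/(S\PP)}; S ∉ chart

NO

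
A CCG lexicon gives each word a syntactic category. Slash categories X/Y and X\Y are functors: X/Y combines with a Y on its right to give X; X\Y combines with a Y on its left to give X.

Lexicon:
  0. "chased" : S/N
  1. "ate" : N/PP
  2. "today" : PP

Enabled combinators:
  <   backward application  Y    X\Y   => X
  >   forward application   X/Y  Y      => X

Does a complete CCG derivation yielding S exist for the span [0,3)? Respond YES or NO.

YES

[0,3] S   >
  [0,1] "chased" : S/N
  [1,3] N   >
    [1,2] "ate" : N/PP
    [2,3] "today" : PP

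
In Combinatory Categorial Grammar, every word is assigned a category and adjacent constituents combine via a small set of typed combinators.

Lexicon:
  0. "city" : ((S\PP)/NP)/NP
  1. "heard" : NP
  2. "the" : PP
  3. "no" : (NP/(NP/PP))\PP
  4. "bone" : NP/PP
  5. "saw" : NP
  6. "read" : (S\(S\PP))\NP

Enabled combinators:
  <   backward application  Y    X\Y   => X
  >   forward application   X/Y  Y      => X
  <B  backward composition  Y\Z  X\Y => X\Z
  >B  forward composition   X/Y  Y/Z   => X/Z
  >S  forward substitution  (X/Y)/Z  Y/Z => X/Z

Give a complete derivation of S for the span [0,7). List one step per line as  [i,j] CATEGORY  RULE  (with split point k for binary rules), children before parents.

[0,1] ((S\PP)/NP)/NP  lex  "city"
[1,2] NP  lex  "heard"
[0,2] (S\PP)/NP  >  k=1
[2,3] PP  lex  "the"
[3,4] (NP/(NP/PP))\PP  lex  "no"
[2,4] NP/(NP/PP)  <  k=3
[4,5] NP/PP  lex  "bone"
[2,5] NP  >  k=4
[0,5] S\PP  >  k=2
[5,6] NP  lex  "saw"
[6,7] (S\(S\PP))\NP  lex  "read"
[5,7] S\(S\PP)  <  k=6
[0,7] S  <  k=5

[0,7] S   <
  [0,5] S\PP   >
    [0,2] (S\PP)/NP   >
      [0,1] "city" : ((S\PP)/NP)/NP
      [1,2] "heard" : NP
    [2,5] NP   >
      [2,4] NP/(NP/PP)   <
        [2,3] "the" : PP
        [3,4] "no" : (NP/(NP/PP))\PP
      [4,5] "bone" : NP/PP
  [5,7] S\(S\PP)   <
    [5,6] "saw" : NP
    [6,7] "read" : (S\(S\PP))\NP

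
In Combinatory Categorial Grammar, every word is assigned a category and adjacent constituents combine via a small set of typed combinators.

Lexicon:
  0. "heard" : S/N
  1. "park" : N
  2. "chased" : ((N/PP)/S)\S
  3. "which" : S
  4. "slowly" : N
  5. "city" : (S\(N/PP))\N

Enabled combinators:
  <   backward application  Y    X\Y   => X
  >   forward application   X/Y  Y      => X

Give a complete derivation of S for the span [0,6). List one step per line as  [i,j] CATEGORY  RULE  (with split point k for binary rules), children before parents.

[0,1] S/N  lex  "heard"
[1,2] N  lex  "park"
[0,2] S  >  k=1
[2,3] ((N/PP)/S)\S  lex  "chased"
[0,3] (N/PP)/S  <  k=2
[3,4] S  lex  "which"
[0,4] N/PP  >  k=3
[4,5] N  lex  "slowly"
[5,6] (S\(N/PP))\N  lex  "city"
[4,6] S\(N/PP)  <  k=5
[0,6] S  <  k=4

[0,6] S   <
  [0,4] N/PP   >
    [0,3] (N/PP)/S   <
      [0,2] S   >
        [0,1] "heard" : S/N
        [1,2] "park" : N
      [2,3] "chased" : ((N/PP)/S)\S
    [3,4] "which" : S
  [4,6] S\(N/PP)   <
    [4,5] "slowly" : N
    [5,6] "city" : (S\(N/PP))\N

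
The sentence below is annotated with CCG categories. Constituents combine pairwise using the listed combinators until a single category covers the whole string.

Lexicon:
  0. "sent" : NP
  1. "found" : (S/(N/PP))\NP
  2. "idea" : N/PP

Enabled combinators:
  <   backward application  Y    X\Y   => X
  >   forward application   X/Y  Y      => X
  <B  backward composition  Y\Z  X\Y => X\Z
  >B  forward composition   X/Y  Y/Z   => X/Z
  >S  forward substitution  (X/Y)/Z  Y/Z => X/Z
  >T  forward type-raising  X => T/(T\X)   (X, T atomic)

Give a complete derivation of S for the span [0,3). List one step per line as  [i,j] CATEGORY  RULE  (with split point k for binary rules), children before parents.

[0,1] NP  lex  "sent"
[1,2] (S/(N/PP))\NP  lex  "found"
[0,2] S/(N/PP)  <  k=1
[2,3] N/PP  lex  "idea"
[0,3] S  >  k=2

[0,3] S   >
  [0,2] S/(N/PP)   <
    [0,1] "sent" : NP
    [1,2] "found" : (S/(N/PP))\NP
  [2,3] "idea" : N/PP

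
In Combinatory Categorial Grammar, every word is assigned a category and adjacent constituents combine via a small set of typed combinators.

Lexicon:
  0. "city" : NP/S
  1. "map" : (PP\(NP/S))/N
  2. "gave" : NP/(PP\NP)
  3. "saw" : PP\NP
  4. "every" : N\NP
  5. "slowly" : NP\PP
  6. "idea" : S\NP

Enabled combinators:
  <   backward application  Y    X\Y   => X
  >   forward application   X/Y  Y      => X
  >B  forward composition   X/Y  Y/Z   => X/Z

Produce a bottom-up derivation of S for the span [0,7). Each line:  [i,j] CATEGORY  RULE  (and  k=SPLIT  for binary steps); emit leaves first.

[0,1] NP/S  lex  "city"
[1,2] (PP\(NP/S))/N  lex  "map"
[2,3] NP/(PP\NP)  lex  "gave"
[3,4] PP\NP  lex  "saw"
[2,4] NP  >  k=3
[4,5] N\NP  lex  "every"
[2,5] N  <  k=4
[1,5] PP\(NP/S)  >  k=2
[0,5] PP  <  k=1
[5,6] NP\PP  lex  "slowly"
[0,6] NP  <  k=5
[6,7] S\NP  lex  "idea"
[0,7] S  <  k=6

[0,7] S   <
  [0,6] NP   <
    [0,5] PP   <
      [0,1] "city" : NP/S
      [1,5] PP\(NP/S)   >
        [1,2] "map" : (PP\(NP/S))/N
        [2,5] N   <
          [2,4] NP   >
            [2,3] "gave" : NP/(PP\NP)
            [3,4] "saw" : PP\NP
          [4,5] "every" : N\NP
    [5,6] "slowly" : NP\PP
  [6,7] "idea" : S\NP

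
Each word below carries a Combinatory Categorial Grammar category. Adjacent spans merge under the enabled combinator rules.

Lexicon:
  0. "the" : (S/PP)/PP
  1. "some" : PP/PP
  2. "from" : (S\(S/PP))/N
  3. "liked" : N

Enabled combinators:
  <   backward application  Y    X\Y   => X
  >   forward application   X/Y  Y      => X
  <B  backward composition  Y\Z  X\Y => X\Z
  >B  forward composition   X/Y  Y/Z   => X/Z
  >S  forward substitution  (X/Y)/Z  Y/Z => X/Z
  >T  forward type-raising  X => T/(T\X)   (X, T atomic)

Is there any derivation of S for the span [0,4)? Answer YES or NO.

[0,4] S   <
  [0,2] S/PP   >S
    [0,1] "the" : (S/PP)/PP
    [1,2] "some" : PP/PP
  [2,4] S\(S/PP)   >
    [2,3] "from" : (S\(S/PP))/N
    [3,4] "liked" : N

YES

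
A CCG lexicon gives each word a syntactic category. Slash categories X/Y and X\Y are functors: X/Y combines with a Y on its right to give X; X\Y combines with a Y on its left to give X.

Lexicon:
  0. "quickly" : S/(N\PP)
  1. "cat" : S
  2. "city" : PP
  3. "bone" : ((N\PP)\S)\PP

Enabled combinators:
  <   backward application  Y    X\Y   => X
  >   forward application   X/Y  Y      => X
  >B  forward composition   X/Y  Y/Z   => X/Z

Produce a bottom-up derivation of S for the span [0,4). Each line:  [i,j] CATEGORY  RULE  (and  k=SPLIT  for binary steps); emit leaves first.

[0,4] S   >
  [0,1] "quickly" : S/(N\PP)
  [1,4] N\PP   <
    [1,2] "cat" : S
    [2,4] (N\PP)\S   <
      [2,3] "city" : PP
      [3,4] "bone" : ((N\PP)\S)\PP

[0,1] S/(N\PP)  lex  "quickly"
[1,2] S  lex  "cat"
[2,3] PP  lex  "city"
[3,4] ((N\PP)\S)\PP  lex  "bone"
[2,4] (N\PP)\S  <  k=3
[1,4] N\PP  <  k=2
[0,4] S  >  k=1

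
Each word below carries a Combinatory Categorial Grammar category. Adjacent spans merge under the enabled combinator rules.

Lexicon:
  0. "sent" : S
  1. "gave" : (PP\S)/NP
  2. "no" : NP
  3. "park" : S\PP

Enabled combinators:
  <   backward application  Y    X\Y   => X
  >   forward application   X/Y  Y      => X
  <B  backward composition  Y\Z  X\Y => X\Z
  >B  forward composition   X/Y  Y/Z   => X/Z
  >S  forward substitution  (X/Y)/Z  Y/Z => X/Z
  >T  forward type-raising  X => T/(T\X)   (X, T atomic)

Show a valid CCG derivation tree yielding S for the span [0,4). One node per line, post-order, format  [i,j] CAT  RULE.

[0,1] S  lex  "sent"
[1,2] (PP\S)/NP  lex  "gave"
[2,3] NP  lex  "no"
[1,3] PP\S  >  k=2
[0,3] PP  <  k=1
[3,4] S\PP  lex  "park"
[0,4] S  <  k=3

[0,4] S   <
  [0,3] PP   <
    [0,1] "sent" : S
    [1,3] PP\S   >
      [1,2] "gave" : (PP\S)/NP
      [2,3] "no" : NP
  [3,4] "park" : S\PP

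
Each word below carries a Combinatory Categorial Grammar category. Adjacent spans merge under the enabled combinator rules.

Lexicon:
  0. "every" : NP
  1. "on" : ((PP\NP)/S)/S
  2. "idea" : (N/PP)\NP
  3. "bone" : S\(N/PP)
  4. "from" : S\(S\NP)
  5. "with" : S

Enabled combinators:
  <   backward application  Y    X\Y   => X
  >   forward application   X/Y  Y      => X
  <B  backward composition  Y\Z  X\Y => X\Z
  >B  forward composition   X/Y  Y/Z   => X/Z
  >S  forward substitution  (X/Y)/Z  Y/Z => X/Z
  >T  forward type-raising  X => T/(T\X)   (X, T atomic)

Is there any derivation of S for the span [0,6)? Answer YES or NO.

NP ((PP\NP)/S)/S (N/PP)\NP S\(N/PP) S\(S\NP) S
CKY chart[0,6] = {N/(N\PP), NP/(NP\PP), PP, PP/(PP\PP), PP/(S\S), S/(S\PP)}; S ∉ chart

NO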